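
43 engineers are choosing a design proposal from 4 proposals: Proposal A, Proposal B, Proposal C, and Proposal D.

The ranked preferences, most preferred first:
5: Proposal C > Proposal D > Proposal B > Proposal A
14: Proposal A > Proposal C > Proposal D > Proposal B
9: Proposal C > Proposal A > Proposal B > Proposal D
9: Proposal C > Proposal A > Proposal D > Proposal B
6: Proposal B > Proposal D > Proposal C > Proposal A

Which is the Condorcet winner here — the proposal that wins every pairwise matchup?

Proposal C vs Proposal A: 29–14
Proposal C vs Proposal B: 37–6
Proposal C vs Proposal D: 37–6
Proposal C beats every other proposal.

Proposal C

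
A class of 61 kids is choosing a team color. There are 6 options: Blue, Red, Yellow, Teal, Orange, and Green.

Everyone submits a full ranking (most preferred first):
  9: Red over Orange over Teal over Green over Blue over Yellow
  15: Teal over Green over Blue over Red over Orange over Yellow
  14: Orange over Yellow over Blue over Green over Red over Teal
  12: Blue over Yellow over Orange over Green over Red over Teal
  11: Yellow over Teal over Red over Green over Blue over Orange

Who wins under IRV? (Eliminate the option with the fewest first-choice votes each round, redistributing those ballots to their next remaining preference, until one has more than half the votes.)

Round 1: Blue 12, Red 9, Yellow 11, Teal 15, Orange 14, Green 0. Green eliminated.
Round 2: Blue 12, Red 9, Yellow 11, Teal 15, Orange 14. Red eliminated.
Round 3: Blue 12, Yellow 11, Teal 15, Orange 23. Yellow eliminated.
Round 4: Blue 12, Teal 26, Orange 23. Blue eliminated.
Round 5: Teal 26, Orange 35. Orange has a majority (≥31).

Orange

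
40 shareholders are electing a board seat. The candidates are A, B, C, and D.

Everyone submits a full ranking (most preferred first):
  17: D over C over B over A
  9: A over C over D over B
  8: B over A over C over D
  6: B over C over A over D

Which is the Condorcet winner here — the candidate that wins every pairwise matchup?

C vs A: 23–17
C vs B: 26–14
C vs D: 23–17
C beats every other candidate.

C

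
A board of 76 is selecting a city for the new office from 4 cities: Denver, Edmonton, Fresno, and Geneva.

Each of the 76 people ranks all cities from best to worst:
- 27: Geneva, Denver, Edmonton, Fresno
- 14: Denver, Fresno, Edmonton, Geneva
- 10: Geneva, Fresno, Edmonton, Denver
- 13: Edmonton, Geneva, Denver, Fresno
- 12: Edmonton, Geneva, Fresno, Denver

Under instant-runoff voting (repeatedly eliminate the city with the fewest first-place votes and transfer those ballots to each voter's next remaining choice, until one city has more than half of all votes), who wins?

Edmonton

Round 1: Denver 14, Edmonton 25, Fresno 0, Geneva 37. Fresno eliminated.
Round 2: Denver 14, Edmonton 25, Geneva 37. Denver eliminated.
Round 3: Edmonton 39, Geneva 37. Edmonton has a majority (≥39).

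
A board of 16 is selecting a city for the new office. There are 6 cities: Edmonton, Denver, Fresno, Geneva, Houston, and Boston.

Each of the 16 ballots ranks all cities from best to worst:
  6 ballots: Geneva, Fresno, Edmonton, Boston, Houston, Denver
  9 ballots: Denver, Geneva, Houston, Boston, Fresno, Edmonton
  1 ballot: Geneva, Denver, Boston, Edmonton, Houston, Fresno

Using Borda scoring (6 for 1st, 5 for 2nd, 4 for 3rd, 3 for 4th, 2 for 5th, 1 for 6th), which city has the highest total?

Geneva

Edmonton: 6×4 + 9×1 + 1×3 = 36
Denver: 6×1 + 9×6 + 1×5 = 65
Fresno: 6×5 + 9×2 + 1×1 = 49
Geneva: 6×6 + 9×5 + 1×6 = 87
Houston: 6×2 + 9×4 + 1×2 = 50
Boston: 6×3 + 9×3 + 1×4 = 49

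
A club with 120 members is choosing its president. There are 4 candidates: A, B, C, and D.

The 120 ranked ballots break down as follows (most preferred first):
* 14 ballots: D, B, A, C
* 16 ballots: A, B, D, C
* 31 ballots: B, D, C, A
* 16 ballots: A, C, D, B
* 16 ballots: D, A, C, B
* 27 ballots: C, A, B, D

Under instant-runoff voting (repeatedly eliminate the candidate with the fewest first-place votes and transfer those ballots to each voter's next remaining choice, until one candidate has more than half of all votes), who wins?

Round 1: A 32, B 31, C 27, D 30. C eliminated.
Round 2: A 59, B 31, D 30. D eliminated.
Round 3: A 75, B 45. A has a majority (≥61).

A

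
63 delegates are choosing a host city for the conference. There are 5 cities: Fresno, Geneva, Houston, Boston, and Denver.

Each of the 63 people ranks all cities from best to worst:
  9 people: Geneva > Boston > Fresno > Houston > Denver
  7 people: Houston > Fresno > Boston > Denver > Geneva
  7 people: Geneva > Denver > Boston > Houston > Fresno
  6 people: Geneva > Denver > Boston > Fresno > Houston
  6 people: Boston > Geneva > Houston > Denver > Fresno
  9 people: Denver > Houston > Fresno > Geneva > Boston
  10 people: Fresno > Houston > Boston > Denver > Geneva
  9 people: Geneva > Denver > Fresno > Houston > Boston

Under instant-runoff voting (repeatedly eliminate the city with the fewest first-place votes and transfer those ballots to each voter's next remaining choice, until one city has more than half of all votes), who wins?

Round 1: Fresno 10, Geneva 31, Houston 7, Boston 6, Denver 9. Boston eliminated.
Round 2: Fresno 10, Geneva 37, Houston 7, Denver 9. Geneva has a majority (≥32).

Geneva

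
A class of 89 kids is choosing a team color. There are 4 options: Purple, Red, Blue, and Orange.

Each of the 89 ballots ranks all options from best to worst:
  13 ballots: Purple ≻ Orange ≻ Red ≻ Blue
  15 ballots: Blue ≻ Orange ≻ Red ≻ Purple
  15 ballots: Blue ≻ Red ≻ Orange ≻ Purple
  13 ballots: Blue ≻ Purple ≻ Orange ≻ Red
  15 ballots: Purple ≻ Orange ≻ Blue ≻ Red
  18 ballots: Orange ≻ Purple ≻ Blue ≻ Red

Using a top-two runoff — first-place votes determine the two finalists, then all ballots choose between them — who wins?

Purple

Round 1 first-place votes: Purple 28, Red 0, Blue 43, Orange 18. Blue and Purple advance.
Runoff: Blue is ranked above Purple on 43 ballots, Purple above Blue on 46.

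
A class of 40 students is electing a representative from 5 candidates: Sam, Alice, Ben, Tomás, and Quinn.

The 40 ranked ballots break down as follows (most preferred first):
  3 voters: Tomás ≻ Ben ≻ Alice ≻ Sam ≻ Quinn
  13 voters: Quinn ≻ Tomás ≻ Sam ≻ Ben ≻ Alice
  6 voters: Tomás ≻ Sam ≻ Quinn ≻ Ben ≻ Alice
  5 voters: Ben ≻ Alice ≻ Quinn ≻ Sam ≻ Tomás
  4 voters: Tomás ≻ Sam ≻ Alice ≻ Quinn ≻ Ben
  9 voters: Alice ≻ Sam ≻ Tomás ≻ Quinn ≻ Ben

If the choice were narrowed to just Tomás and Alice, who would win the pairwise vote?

Tomás

Tomás is ranked above Alice on 26 ballots; Alice above Tomás on 14.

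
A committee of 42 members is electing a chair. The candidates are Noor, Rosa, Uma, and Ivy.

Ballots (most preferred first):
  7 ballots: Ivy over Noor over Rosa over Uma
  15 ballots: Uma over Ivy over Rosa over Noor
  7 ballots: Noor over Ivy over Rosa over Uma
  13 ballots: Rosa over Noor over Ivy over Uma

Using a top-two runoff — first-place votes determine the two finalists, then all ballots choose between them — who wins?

Rosa

Round 1 first-place votes: Noor 7, Rosa 13, Uma 15, Ivy 7. Uma and Rosa advance.
Runoff: Uma is ranked above Rosa on 15 ballots, Rosa above Uma on 27.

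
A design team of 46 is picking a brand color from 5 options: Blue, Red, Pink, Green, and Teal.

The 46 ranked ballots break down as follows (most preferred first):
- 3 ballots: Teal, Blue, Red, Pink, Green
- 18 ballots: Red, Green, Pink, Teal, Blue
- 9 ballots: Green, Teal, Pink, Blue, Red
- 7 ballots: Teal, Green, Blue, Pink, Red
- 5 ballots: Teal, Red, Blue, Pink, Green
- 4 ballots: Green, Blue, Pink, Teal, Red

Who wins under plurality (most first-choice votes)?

First-place votes: Blue 0, Red 18, Pink 0, Green 13, Teal 15.

Red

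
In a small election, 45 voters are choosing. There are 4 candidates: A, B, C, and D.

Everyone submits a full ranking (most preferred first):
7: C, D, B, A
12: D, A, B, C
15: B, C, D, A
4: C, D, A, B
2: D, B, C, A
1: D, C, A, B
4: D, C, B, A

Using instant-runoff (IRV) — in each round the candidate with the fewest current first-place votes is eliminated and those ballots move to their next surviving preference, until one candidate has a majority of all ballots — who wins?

Round 1: A 0, B 15, C 11, D 19. A eliminated.
Round 2: B 15, C 11, D 19. C eliminated.
Round 3: B 15, D 30. D has a majority (≥23).

D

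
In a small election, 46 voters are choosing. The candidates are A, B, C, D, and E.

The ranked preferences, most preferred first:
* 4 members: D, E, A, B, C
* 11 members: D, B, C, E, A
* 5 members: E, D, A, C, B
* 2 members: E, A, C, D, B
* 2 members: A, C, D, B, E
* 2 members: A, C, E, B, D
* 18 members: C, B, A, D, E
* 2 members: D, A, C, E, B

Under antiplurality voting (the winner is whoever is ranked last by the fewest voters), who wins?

D

Last-place votes: A 11, B 9, C 4, D 2, E 20.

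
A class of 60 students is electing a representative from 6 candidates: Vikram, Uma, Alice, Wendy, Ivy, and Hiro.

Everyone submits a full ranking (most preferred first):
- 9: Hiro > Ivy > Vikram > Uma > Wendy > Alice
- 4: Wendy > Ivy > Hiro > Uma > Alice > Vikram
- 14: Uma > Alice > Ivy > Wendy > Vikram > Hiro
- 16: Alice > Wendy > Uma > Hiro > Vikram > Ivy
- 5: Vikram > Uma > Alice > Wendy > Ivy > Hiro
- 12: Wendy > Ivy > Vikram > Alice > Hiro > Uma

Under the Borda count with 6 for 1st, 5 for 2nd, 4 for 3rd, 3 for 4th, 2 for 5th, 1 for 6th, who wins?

Vikram: 9×4 + 4×1 + 14×2 + 16×2 + 5×6 + 12×4 = 178
Uma: 9×3 + 4×3 + 14×6 + 16×4 + 5×5 + 12×1 = 224
Alice: 9×1 + 4×2 + 14×5 + 16×6 + 5×4 + 12×3 = 239
Wendy: 9×2 + 4×6 + 14×3 + 16×5 + 5×3 + 12×6 = 251
Ivy: 9×5 + 4×5 + 14×4 + 16×1 + 5×2 + 12×5 = 207
Hiro: 9×6 + 4×4 + 14×1 + 16×3 + 5×1 + 12×2 = 161

Wendy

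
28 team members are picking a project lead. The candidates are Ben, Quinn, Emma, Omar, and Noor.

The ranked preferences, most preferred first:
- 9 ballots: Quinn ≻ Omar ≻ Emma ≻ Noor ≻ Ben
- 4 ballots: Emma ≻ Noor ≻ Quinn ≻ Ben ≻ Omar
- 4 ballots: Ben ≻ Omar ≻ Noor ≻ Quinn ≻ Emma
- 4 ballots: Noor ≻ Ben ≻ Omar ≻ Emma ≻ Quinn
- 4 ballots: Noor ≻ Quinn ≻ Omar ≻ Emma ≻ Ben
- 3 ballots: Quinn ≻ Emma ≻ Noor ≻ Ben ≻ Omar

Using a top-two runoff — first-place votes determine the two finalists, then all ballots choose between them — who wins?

Noor

Round 1 first-place votes: Ben 4, Quinn 12, Emma 4, Omar 0, Noor 8. Quinn and Noor advance.
Runoff: Quinn is ranked above Noor on 12 ballots, Noor above Quinn on 16.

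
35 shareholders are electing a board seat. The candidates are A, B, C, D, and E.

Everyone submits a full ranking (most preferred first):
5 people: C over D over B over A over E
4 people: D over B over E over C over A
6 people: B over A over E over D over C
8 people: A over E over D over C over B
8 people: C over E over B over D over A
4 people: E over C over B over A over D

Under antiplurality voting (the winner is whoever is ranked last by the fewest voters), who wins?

Last-place votes: A 12, B 8, C 6, D 4, E 5.

D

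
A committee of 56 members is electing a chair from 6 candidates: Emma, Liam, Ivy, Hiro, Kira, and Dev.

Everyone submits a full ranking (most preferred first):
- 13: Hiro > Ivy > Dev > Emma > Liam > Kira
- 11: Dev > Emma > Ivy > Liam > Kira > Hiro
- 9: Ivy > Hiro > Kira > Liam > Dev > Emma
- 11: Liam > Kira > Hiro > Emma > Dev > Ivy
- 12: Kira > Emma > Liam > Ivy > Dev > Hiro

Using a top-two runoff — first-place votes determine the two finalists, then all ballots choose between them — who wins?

Kira

Round 1 first-place votes: Emma 0, Liam 11, Ivy 9, Hiro 13, Kira 12, Dev 11. Hiro and Kira advance.
Runoff: Hiro is ranked above Kira on 22 ballots, Kira above Hiro on 34.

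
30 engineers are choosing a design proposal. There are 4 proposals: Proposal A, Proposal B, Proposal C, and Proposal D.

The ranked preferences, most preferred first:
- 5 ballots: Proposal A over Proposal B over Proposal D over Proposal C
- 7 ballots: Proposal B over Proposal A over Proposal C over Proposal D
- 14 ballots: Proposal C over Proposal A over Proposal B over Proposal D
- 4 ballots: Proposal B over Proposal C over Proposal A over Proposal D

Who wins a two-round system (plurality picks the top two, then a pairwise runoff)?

Proposal B

Round 1 first-place votes: Proposal A 5, Proposal B 11, Proposal C 14, Proposal D 0. Proposal C and Proposal B advance.
Runoff: Proposal C is ranked above Proposal B on 14 ballots, Proposal B above Proposal C on 16.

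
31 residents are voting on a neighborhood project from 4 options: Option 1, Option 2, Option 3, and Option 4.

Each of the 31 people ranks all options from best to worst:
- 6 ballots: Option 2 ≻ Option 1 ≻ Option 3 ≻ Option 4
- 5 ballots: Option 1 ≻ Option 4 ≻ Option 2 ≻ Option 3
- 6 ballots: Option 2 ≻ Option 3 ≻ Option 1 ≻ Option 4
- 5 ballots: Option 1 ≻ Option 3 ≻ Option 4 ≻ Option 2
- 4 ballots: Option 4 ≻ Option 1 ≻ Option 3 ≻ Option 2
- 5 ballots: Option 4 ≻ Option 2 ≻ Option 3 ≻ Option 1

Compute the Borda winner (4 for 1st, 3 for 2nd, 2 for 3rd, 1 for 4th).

Option 1

Option 1: 6×3 + 5×4 + 6×2 + 5×4 + 4×3 + 5×1 = 87
Option 2: 6×4 + 5×2 + 6×4 + 5×1 + 4×1 + 5×3 = 82
Option 3: 6×2 + 5×1 + 6×3 + 5×3 + 4×2 + 5×2 = 68
Option 4: 6×1 + 5×3 + 6×1 + 5×2 + 4×4 + 5×4 = 73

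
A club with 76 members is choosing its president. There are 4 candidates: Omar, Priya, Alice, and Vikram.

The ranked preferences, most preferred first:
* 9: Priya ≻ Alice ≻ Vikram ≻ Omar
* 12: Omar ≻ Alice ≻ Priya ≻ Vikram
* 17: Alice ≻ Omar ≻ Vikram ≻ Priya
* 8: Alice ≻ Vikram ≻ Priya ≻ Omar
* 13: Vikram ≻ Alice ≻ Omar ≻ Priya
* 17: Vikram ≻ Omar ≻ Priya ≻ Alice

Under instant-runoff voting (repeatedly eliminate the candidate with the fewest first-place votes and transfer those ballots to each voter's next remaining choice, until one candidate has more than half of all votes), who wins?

Alice

Round 1: Omar 12, Priya 9, Alice 25, Vikram 30. Priya eliminated.
Round 2: Omar 12, Alice 34, Vikram 30. Omar eliminated.
Round 3: Alice 46, Vikram 30. Alice has a majority (≥39).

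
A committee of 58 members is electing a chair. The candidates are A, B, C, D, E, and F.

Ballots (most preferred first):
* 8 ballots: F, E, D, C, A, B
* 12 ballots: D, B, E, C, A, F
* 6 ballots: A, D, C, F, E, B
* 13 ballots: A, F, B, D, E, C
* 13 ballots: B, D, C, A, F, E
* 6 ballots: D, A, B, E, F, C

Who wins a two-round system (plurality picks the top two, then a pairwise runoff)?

Round 1 first-place votes: A 19, B 13, C 0, D 18, E 0, F 8. A and D advance.
Runoff: A is ranked above D on 19 ballots, D above A on 39.

D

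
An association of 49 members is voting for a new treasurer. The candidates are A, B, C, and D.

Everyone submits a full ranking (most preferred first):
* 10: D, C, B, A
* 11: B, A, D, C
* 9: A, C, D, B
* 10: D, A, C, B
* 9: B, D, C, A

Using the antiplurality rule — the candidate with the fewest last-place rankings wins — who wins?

D

Last-place votes: A 19, B 19, C 11, D 0.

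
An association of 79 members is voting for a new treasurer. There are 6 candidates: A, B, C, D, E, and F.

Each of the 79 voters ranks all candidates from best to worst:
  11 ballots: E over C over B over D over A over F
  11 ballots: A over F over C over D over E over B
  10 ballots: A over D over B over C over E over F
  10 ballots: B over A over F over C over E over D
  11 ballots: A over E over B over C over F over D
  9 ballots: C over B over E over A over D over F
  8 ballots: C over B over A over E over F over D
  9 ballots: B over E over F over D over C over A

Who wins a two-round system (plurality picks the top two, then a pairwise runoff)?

B

Round 1 first-place votes: A 32, B 19, C 17, D 0, E 11, F 0. A and B advance.
Runoff: A is ranked above B on 32 ballots, B above A on 47.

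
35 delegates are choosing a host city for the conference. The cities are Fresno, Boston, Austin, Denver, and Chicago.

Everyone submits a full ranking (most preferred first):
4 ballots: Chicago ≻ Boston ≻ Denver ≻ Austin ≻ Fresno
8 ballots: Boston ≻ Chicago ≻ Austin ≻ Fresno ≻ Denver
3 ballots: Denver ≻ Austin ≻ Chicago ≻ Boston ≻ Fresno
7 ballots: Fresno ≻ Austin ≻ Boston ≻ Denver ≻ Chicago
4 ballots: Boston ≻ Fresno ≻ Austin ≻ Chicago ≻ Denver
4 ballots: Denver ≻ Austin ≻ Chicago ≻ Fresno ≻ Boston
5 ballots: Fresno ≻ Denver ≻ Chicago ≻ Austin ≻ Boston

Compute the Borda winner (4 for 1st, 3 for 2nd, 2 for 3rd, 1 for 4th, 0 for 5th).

Fresno: 4×0 + 8×1 + 3×0 + 7×4 + 4×3 + 4×1 + 5×4 = 72
Boston: 4×3 + 8×4 + 3×1 + 7×2 + 4×4 + 4×0 + 5×0 = 77
Austin: 4×1 + 8×2 + 3×3 + 7×3 + 4×2 + 4×3 + 5×1 = 75
Denver: 4×2 + 8×0 + 3×4 + 7×1 + 4×0 + 4×4 + 5×3 = 58
Chicago: 4×4 + 8×3 + 3×2 + 7×0 + 4×1 + 4×2 + 5×2 = 68

Boston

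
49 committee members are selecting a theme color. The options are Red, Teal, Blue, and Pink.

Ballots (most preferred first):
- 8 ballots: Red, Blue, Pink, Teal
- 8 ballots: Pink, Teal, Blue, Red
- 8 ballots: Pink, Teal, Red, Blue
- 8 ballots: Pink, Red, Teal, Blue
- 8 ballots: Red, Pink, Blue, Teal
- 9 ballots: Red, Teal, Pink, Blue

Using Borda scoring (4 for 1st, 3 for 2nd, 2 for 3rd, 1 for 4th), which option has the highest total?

Red: 8×4 + 8×1 + 8×2 + 8×3 + 8×4 + 9×4 = 148
Teal: 8×1 + 8×3 + 8×3 + 8×2 + 8×1 + 9×3 = 107
Blue: 8×3 + 8×2 + 8×1 + 8×1 + 8×2 + 9×1 = 81
Pink: 8×2 + 8×4 + 8×4 + 8×4 + 8×3 + 9×2 = 154

Pink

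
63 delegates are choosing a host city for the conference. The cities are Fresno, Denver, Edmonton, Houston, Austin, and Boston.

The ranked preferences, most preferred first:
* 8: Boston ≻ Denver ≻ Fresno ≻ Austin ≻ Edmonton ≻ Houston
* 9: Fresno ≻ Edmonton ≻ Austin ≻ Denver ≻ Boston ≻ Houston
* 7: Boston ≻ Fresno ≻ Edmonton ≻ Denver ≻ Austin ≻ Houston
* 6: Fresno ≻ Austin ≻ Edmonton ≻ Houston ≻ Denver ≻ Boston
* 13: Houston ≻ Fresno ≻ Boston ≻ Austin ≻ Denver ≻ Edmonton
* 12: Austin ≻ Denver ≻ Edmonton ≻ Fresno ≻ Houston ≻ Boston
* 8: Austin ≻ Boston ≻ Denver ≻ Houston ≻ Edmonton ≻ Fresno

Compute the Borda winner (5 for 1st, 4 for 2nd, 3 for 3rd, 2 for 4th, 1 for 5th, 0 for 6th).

Fresno: 8×3 + 9×5 + 7×4 + 6×5 + 13×4 + 12×2 + 8×0 = 203
Denver: 8×4 + 9×2 + 7×2 + 6×1 + 13×1 + 12×4 + 8×3 = 155
Edmonton: 8×1 + 9×4 + 7×3 + 6×3 + 13×0 + 12×3 + 8×1 = 127
Houston: 8×0 + 9×0 + 7×0 + 6×2 + 13×5 + 12×1 + 8×2 = 105
Austin: 8×2 + 9×3 + 7×1 + 6×4 + 13×2 + 12×5 + 8×5 = 200
Boston: 8×5 + 9×1 + 7×5 + 6×0 + 13×3 + 12×0 + 8×4 = 155

Fresno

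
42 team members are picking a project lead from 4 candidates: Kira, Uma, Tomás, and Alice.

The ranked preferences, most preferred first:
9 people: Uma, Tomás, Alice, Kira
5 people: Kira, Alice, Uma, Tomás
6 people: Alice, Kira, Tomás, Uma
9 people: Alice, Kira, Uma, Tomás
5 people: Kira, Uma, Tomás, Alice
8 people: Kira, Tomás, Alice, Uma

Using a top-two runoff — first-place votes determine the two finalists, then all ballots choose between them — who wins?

Round 1 first-place votes: Kira 18, Uma 9, Tomás 0, Alice 15. Kira and Alice advance.
Runoff: Kira is ranked above Alice on 18 ballots, Alice above Kira on 24.

Alice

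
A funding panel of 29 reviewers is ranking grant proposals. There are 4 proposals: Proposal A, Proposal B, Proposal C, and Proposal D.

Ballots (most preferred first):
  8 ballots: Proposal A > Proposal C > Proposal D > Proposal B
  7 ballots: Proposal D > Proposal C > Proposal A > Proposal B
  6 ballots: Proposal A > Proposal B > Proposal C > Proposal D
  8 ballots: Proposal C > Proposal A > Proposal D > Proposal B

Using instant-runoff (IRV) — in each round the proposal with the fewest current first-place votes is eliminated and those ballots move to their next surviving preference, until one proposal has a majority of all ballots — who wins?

Round 1: Proposal A 14, Proposal B 0, Proposal C 8, Proposal D 7. Proposal B eliminated.
Round 2: Proposal A 14, Proposal C 8, Proposal D 7. Proposal D eliminated.
Round 3: Proposal A 14, Proposal C 15. Proposal C has a majority (≥15).

Proposal C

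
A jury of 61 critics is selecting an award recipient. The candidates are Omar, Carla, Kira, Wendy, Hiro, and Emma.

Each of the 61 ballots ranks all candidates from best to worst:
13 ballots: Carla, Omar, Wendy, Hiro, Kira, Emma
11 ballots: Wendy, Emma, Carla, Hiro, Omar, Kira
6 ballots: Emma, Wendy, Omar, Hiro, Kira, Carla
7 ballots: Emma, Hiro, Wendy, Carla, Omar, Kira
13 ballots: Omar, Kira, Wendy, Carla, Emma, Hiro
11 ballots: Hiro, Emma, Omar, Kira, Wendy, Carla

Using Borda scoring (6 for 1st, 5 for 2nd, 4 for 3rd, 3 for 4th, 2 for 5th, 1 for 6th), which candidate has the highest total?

Wendy

Omar: 13×5 + 11×2 + 6×4 + 7×2 + 13×6 + 11×4 = 247
Carla: 13×6 + 11×4 + 6×1 + 7×3 + 13×3 + 11×1 = 199
Kira: 13×2 + 11×1 + 6×2 + 7×1 + 13×5 + 11×3 = 154
Wendy: 13×4 + 11×6 + 6×5 + 7×4 + 13×4 + 11×2 = 250
Hiro: 13×3 + 11×3 + 6×3 + 7×5 + 13×1 + 11×6 = 204
Emma: 13×1 + 11×5 + 6×6 + 7×6 + 13×2 + 11×5 = 227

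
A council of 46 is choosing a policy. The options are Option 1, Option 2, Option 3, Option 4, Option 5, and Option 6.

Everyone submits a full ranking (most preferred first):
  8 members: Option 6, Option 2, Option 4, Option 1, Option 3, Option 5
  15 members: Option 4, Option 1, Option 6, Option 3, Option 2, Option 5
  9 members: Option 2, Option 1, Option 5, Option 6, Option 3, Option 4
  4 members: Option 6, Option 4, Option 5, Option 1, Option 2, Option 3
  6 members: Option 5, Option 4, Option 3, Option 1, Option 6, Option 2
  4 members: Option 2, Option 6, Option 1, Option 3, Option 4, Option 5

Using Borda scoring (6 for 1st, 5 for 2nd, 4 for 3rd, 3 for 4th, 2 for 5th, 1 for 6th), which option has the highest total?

Option 6

Option 1: 8×3 + 15×5 + 9×5 + 4×3 + 6×3 + 4×4 = 190
Option 2: 8×5 + 15×2 + 9×6 + 4×2 + 6×1 + 4×6 = 162
Option 3: 8×2 + 15×3 + 9×2 + 4×1 + 6×4 + 4×3 = 119
Option 4: 8×4 + 15×6 + 9×1 + 4×5 + 6×5 + 4×2 = 189
Option 5: 8×1 + 15×1 + 9×4 + 4×4 + 6×6 + 4×1 = 115
Option 6: 8×6 + 15×4 + 9×3 + 4×6 + 6×2 + 4×5 = 191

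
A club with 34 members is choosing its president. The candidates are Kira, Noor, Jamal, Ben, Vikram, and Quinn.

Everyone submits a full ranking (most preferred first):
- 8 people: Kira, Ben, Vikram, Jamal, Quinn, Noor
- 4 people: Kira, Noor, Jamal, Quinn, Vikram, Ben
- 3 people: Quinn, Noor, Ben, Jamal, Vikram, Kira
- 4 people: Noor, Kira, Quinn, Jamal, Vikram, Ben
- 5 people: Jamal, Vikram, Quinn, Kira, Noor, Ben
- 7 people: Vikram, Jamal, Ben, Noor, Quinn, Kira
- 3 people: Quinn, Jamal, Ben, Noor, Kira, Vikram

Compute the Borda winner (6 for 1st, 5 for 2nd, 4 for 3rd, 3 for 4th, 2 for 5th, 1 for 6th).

Jamal

Kira: 8×6 + 4×6 + 3×1 + 4×5 + 5×3 + 7×1 + 3×2 = 123
Noor: 8×1 + 4×5 + 3×5 + 4×6 + 5×2 + 7×3 + 3×3 = 107
Jamal: 8×3 + 4×4 + 3×3 + 4×3 + 5×6 + 7×5 + 3×5 = 141
Ben: 8×5 + 4×1 + 3×4 + 4×1 + 5×1 + 7×4 + 3×4 = 105
Vikram: 8×4 + 4×2 + 3×2 + 4×2 + 5×5 + 7×6 + 3×1 = 124
Quinn: 8×2 + 4×3 + 3×6 + 4×4 + 5×4 + 7×2 + 3×6 = 114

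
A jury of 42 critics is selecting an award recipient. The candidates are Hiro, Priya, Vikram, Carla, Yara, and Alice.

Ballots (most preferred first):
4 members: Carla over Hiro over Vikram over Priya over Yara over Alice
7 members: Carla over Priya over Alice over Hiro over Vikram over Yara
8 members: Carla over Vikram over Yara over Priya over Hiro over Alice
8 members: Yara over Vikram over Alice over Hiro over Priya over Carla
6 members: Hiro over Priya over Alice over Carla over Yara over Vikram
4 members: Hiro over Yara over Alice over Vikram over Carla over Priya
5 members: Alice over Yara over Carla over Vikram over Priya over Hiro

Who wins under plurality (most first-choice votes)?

Carla

First-place votes: Hiro 10, Priya 0, Vikram 0, Carla 19, Yara 8, Alice 5.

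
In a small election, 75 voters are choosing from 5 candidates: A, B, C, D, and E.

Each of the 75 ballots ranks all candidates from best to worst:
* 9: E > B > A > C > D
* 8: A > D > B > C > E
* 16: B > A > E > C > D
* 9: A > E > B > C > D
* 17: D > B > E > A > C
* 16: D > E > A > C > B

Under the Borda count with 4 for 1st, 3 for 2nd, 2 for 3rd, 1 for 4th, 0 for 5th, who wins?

A: 9×2 + 8×4 + 16×3 + 9×4 + 17×1 + 16×2 = 183
B: 9×3 + 8×2 + 16×4 + 9×2 + 17×3 + 16×0 = 176
C: 9×1 + 8×1 + 16×1 + 9×1 + 17×0 + 16×1 = 58
D: 9×0 + 8×3 + 16×0 + 9×0 + 17×4 + 16×4 = 156
E: 9×4 + 8×0 + 16×2 + 9×3 + 17×2 + 16×3 = 177

A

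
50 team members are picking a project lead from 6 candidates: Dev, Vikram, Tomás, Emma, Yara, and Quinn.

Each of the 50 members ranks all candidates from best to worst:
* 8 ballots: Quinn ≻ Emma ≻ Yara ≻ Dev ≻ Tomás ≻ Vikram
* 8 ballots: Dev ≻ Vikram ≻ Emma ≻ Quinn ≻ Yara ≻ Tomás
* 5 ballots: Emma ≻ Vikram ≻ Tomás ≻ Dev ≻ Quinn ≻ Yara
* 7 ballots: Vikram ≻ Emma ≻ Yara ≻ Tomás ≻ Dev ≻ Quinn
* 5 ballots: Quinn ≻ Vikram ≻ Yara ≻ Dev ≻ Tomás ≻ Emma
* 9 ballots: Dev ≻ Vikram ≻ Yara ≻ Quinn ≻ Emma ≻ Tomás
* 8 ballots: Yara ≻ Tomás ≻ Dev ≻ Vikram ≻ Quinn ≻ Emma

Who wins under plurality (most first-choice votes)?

First-place votes: Dev 17, Vikram 7, Tomás 0, Emma 5, Yara 8, Quinn 13.

Dev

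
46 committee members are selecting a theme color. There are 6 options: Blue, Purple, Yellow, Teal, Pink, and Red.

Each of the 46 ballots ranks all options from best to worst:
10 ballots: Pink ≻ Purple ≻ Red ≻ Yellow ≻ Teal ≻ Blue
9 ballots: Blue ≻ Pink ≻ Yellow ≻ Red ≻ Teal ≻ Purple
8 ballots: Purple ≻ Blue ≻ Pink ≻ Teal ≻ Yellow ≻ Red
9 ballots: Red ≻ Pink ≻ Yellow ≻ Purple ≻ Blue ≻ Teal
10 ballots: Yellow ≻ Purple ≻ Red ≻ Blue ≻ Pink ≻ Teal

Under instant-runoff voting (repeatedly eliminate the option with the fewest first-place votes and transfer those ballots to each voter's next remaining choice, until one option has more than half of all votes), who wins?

Round 1: Blue 9, Purple 8, Yellow 10, Teal 0, Pink 10, Red 9. Teal eliminated.
Round 2: Blue 9, Purple 8, Yellow 10, Pink 10, Red 9. Purple eliminated.
Round 3: Blue 17, Yellow 10, Pink 10, Red 9. Red eliminated.
Round 4: Blue 17, Yellow 10, Pink 19. Yellow eliminated.
Round 5: Blue 27, Pink 19. Blue has a majority (≥24).

Blue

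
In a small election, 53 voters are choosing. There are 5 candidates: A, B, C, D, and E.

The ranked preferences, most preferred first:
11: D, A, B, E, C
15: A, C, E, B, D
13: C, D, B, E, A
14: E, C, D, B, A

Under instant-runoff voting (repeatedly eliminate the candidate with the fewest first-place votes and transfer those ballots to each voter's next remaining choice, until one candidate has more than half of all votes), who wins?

E

Round 1: A 15, B 0, C 13, D 11, E 14. B eliminated.
Round 2: A 15, C 13, D 11, E 14. D eliminated.
Round 3: A 26, C 13, E 14. C eliminated.
Round 4: A 26, E 27. E has a majority (≥27).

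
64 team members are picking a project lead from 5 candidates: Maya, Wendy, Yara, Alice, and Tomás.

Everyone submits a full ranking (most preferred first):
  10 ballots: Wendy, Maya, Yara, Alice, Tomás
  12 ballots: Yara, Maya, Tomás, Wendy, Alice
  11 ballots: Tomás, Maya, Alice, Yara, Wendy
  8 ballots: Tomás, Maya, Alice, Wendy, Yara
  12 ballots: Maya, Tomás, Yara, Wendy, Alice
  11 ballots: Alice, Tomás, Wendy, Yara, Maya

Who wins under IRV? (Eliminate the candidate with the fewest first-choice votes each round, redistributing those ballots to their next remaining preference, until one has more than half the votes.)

Maya

Round 1: Maya 12, Wendy 10, Yara 12, Alice 11, Tomás 19. Wendy eliminated.
Round 2: Maya 22, Yara 12, Alice 11, Tomás 19. Alice eliminated.
Round 3: Maya 22, Yara 12, Tomás 30. Yara eliminated.
Round 4: Maya 34, Tomás 30. Maya has a majority (≥33).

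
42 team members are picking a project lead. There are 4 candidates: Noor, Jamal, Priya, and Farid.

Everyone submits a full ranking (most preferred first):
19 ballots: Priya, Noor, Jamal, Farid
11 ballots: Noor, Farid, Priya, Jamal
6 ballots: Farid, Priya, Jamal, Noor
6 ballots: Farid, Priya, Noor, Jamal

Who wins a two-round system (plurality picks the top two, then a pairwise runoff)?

Round 1 first-place votes: Noor 11, Jamal 0, Priya 19, Farid 12. Priya and Farid advance.
Runoff: Priya is ranked above Farid on 19 ballots, Farid above Priya on 23.

Farid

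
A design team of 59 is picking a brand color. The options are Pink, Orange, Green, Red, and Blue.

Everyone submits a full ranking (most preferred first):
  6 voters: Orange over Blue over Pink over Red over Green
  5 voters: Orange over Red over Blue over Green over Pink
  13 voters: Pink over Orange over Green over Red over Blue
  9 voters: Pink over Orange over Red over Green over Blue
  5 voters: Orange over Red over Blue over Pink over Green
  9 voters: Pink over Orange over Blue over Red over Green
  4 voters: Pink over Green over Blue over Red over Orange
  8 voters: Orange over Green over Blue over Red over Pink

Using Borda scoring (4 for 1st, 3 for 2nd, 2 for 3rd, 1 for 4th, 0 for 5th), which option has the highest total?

Orange

Pink: 6×2 + 5×0 + 13×4 + 9×4 + 5×1 + 9×4 + 4×4 + 8×0 = 157
Orange: 6×4 + 5×4 + 13×3 + 9×3 + 5×4 + 9×3 + 4×0 + 8×4 = 189
Green: 6×0 + 5×1 + 13×2 + 9×1 + 5×0 + 9×0 + 4×3 + 8×3 = 76
Red: 6×1 + 5×3 + 13×1 + 9×2 + 5×3 + 9×1 + 4×1 + 8×1 = 88
Blue: 6×3 + 5×2 + 13×0 + 9×0 + 5×2 + 9×2 + 4×2 + 8×2 = 80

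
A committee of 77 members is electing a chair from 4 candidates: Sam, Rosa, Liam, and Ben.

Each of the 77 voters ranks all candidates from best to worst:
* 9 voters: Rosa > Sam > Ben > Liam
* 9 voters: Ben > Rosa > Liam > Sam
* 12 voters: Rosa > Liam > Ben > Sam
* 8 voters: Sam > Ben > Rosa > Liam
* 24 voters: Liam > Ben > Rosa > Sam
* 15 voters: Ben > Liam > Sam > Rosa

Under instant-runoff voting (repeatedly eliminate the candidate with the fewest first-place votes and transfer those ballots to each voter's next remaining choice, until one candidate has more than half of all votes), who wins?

Round 1: Sam 8, Rosa 21, Liam 24, Ben 24. Sam eliminated.
Round 2: Rosa 21, Liam 24, Ben 32. Rosa eliminated.
Round 3: Liam 36, Ben 41. Ben has a majority (≥39).

Ben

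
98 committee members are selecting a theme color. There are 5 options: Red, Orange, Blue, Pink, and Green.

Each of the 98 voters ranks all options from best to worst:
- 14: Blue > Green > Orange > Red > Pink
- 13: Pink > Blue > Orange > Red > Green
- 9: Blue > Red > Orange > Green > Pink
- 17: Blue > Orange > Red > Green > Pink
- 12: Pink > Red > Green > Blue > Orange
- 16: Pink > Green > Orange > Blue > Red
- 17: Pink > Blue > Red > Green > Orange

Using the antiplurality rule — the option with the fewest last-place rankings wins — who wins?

Blue

Last-place votes: Red 16, Orange 29, Blue 0, Pink 40, Green 13.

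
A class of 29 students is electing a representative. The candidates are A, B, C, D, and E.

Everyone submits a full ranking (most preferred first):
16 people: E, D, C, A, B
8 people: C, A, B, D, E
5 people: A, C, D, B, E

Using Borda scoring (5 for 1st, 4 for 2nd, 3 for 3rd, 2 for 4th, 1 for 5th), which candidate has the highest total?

C

A: 16×2 + 8×4 + 5×5 = 89
B: 16×1 + 8×3 + 5×2 = 50
C: 16×3 + 8×5 + 5×4 = 108
D: 16×4 + 8×2 + 5×3 = 95
E: 16×5 + 8×1 + 5×1 = 93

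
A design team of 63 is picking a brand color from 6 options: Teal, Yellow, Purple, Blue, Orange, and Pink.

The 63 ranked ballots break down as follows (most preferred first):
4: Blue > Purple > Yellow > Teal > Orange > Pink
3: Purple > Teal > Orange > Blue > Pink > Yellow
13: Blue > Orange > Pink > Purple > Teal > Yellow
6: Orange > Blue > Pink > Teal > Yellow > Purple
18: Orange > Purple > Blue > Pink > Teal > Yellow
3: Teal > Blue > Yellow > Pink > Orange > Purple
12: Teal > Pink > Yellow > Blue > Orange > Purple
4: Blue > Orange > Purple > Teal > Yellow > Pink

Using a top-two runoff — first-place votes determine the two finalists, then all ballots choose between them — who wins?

Blue

Round 1 first-place votes: Teal 15, Yellow 0, Purple 3, Blue 21, Orange 24, Pink 0. Orange and Blue advance.
Runoff: Orange is ranked above Blue on 27 ballots, Blue above Orange on 36.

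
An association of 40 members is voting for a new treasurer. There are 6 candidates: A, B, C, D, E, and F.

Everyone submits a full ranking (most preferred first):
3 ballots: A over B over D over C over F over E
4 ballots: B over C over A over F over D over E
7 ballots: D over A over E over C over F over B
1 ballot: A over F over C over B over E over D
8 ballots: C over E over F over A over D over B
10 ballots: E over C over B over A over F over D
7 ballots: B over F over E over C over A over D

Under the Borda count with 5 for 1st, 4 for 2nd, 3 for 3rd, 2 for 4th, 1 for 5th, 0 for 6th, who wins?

A: 3×5 + 4×3 + 7×4 + 1×5 + 8×2 + 10×2 + 7×1 = 103
B: 3×4 + 4×5 + 7×0 + 1×2 + 8×0 + 10×3 + 7×5 = 99
C: 3×2 + 4×4 + 7×2 + 1×3 + 8×5 + 10×4 + 7×2 = 133
D: 3×3 + 4×1 + 7×5 + 1×0 + 8×1 + 10×0 + 7×0 = 56
E: 3×0 + 4×0 + 7×3 + 1×1 + 8×4 + 10×5 + 7×3 = 125
F: 3×1 + 4×2 + 7×1 + 1×4 + 8×3 + 10×1 + 7×4 = 84

C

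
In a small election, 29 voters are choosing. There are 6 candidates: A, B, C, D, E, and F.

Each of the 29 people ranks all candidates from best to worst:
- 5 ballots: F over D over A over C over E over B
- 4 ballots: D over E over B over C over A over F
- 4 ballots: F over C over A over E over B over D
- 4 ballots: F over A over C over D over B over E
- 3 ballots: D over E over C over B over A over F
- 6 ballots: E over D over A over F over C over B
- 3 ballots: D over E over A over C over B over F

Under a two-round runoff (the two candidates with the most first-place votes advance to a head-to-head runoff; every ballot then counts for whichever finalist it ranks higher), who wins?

Round 1 first-place votes: A 0, B 0, C 0, D 10, E 6, F 13. F and D advance.
Runoff: F is ranked above D on 13 ballots, D above F on 16.

D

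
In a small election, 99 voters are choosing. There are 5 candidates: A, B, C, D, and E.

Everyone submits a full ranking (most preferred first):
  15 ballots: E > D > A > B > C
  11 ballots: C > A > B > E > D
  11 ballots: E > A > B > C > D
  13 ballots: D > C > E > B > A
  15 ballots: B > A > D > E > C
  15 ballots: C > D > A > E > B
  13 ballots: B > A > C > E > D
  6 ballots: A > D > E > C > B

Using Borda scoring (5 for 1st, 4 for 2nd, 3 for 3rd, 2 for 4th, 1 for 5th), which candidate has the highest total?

A

A: 15×3 + 11×4 + 11×4 + 13×1 + 15×4 + 15×3 + 13×4 + 6×5 = 333
B: 15×2 + 11×3 + 11×3 + 13×2 + 15×5 + 15×1 + 13×5 + 6×1 = 283
C: 15×1 + 11×5 + 11×2 + 13×4 + 15×1 + 15×5 + 13×3 + 6×2 = 285
D: 15×4 + 11×1 + 11×1 + 13×5 + 15×3 + 15×4 + 13×1 + 6×4 = 289
E: 15×5 + 11×2 + 11×5 + 13×3 + 15×2 + 15×2 + 13×2 + 6×3 = 295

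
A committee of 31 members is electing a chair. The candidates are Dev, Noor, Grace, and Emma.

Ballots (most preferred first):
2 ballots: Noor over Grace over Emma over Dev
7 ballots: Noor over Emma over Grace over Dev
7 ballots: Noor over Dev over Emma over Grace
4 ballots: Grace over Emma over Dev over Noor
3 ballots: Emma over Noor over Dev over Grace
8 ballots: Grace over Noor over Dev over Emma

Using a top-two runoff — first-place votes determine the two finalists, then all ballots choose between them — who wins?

Round 1 first-place votes: Dev 0, Noor 16, Grace 12, Emma 3. Noor and Grace advance.
Runoff: Noor is ranked above Grace on 19 ballots, Grace above Noor on 12.

Noor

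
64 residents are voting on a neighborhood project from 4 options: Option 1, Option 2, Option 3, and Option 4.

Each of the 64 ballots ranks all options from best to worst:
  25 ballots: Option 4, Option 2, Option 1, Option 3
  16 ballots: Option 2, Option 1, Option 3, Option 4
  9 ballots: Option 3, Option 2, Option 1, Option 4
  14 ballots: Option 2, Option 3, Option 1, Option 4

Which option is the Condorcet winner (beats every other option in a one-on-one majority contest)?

Option 2 vs Option 1: 64–0
Option 2 vs Option 3: 55–9
Option 2 vs Option 4: 39–25
Option 2 beats every other option.

Option 2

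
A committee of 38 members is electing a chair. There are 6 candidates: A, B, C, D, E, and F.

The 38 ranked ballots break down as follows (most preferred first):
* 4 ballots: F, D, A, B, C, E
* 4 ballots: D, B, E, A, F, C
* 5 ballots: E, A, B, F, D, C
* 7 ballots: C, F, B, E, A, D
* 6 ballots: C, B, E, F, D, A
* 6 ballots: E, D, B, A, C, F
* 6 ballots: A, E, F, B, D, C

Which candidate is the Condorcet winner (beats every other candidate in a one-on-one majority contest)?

B vs A: 23–15
B vs C: 25–13
B vs D: 24–14
B vs E: 21–17
B vs F: 21–17
B beats every other candidate.

B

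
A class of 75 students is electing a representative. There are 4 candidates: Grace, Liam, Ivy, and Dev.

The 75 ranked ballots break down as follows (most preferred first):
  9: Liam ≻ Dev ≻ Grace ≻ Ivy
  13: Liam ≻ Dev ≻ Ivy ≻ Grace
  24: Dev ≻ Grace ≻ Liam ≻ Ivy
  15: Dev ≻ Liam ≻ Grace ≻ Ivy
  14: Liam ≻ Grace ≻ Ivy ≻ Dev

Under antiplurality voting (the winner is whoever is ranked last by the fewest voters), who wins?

Liam

Last-place votes: Grace 13, Liam 0, Ivy 48, Dev 14.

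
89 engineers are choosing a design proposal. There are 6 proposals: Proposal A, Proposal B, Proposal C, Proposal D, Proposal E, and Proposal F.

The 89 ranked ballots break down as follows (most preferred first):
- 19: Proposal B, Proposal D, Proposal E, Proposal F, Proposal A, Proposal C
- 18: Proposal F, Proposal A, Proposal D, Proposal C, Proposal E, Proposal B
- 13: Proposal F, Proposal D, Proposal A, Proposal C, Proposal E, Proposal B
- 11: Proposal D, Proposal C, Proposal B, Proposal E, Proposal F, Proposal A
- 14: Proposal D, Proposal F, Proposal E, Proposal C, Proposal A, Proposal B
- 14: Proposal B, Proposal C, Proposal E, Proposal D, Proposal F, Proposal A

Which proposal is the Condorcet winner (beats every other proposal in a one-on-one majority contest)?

Proposal D

Proposal D vs Proposal A: 71–18
Proposal D vs Proposal B: 56–33
Proposal D vs Proposal C: 75–14
Proposal D vs Proposal E: 75–14
Proposal D vs Proposal F: 58–31
Proposal D beats every other proposal.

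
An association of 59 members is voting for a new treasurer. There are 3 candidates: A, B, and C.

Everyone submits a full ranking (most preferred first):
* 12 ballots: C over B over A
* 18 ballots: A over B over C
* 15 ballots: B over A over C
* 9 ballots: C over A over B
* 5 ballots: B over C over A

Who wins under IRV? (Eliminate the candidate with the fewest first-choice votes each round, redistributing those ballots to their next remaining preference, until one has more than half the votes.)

B

Round 1: A 18, B 20, C 21. A eliminated.
Round 2: B 38, C 21. B has a majority (≥30).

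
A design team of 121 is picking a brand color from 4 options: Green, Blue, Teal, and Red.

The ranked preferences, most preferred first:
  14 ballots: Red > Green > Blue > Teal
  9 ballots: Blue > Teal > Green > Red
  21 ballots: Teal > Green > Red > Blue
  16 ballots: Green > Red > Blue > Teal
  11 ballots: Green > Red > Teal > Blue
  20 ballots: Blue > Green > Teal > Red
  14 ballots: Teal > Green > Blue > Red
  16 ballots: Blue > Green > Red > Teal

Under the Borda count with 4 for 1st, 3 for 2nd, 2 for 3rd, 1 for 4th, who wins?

Green: 14×3 + 9×2 + 21×3 + 16×4 + 11×4 + 20×3 + 14×3 + 16×3 = 381
Blue: 14×2 + 9×4 + 21×1 + 16×2 + 11×1 + 20×4 + 14×2 + 16×4 = 300
Teal: 14×1 + 9×3 + 21×4 + 16×1 + 11×2 + 20×2 + 14×4 + 16×1 = 275
Red: 14×4 + 9×1 + 21×2 + 16×3 + 11×3 + 20×1 + 14×1 + 16×2 = 254

Green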